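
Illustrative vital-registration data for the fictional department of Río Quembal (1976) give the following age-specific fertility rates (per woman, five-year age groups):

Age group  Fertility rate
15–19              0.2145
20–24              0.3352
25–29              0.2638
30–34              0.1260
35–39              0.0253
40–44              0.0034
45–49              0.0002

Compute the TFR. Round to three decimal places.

Sum of ASFRs = 0.2145 + 0.3352 + 0.2638 + 0.1260 + 0.0253 + 0.0034 + 0.0002 = 0.9684
TFR = 5 × 0.9684 = 4.842

4.842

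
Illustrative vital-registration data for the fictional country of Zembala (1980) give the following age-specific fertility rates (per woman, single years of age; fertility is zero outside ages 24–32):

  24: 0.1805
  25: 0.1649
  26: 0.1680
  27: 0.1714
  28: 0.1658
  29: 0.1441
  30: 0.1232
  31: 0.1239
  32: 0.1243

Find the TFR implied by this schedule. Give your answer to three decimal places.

1.366

Sum of ASFRs = 0.1805 + 0.1649 + 0.1680 + 0.1714 + 0.1658 + 0.1441 + 0.1232 + 0.1239 + 0.1243 = 1.3661
TFR = 1.3661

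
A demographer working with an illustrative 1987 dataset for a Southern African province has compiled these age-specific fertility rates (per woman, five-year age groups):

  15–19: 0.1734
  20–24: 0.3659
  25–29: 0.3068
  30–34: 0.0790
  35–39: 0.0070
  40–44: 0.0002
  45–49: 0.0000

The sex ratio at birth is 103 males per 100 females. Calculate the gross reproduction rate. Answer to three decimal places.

2.296

Proportion female at birth = 100 / (100 + 103) = 0.49261.
Sum of ASFRs = 0.1734 + 0.3659 + 0.3068 + 0.0790 + 0.0070 + 0.0002 + 0.0000 = 0.9323
TFR = 5 × 0.9323 = 4.6615
GRR = 0.49261 × 4.6615 = 2.29630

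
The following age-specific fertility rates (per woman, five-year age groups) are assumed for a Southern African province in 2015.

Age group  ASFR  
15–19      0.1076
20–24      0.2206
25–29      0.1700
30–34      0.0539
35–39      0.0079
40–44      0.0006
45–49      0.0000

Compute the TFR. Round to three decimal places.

2.803

Sum of ASFRs = 0.1076 + 0.2206 + 0.1700 + 0.0539 + 0.0079 + 0.0006 + 0.0000 = 0.5606
TFR = 5 × 0.5606 = 2.803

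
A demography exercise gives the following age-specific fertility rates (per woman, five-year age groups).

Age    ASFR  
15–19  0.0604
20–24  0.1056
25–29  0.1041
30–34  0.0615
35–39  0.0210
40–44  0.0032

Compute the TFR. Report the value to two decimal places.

Sum of ASFRs = 0.0604 + 0.1056 + 0.1041 + 0.0615 + 0.0210 + 0.0032 = 0.3558
TFR = 5 × 0.3558 = 1.779

1.78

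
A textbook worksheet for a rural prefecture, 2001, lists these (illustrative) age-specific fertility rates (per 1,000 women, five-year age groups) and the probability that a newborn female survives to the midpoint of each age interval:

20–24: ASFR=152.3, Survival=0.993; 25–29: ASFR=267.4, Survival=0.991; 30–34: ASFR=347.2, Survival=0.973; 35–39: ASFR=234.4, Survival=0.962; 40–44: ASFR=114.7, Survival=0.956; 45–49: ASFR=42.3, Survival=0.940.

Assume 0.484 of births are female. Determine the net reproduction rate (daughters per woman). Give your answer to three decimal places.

2.732

Proportion female at birth = 0.484.
Per-age-group product (5 × ASFR × survival probability):
  20–24: 5 × 152.3/1000 × 0.993 = 0.75617
  25–29: 5 × 267.4/1000 × 0.991 = 1.32497
  30–34: 5 × 347.2/1000 × 0.973 = 1.68913
  35–39: 5 × 234.4/1000 × 0.962 = 1.12746
  40–44: 5 × 114.7/1000 × 0.956 = 0.54827
  45–49: 5 × 42.3/1000 × 0.940 = 0.19881
Sum = 5.64481
NRR = 0.484 × 5.64481 = 2.73209
With NRR above 1 the population is above replacement fertility.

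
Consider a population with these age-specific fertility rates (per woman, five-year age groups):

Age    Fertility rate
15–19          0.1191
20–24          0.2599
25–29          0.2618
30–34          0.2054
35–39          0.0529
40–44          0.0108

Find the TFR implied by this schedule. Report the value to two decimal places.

4.55

Sum of ASFRs = 0.1191 + 0.2599 + 0.2618 + 0.2054 + 0.0529 + 0.0108 = 0.9099
TFR = 5 × 0.9099 = 4.5495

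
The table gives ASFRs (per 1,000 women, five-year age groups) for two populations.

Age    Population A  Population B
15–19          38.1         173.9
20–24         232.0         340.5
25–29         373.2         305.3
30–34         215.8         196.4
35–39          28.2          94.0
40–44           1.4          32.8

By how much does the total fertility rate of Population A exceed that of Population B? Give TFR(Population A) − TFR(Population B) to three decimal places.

-1.271

Population A:
  Sum of ASFRs = 38.1 + 232.0 + 373.2 + 215.8 + 28.2 + 1.4 = 888.7
  TFR = 5 × 888.7 / 1000 = 4.4435
Population B:
  Sum of ASFRs = 173.9 + 340.5 + 305.3 + 196.4 + 94.0 + 32.8 = 1142.9
  TFR = 5 × 1142.9 / 1000 = 5.7145
Difference = 4.4435 − 5.7145 = -1.271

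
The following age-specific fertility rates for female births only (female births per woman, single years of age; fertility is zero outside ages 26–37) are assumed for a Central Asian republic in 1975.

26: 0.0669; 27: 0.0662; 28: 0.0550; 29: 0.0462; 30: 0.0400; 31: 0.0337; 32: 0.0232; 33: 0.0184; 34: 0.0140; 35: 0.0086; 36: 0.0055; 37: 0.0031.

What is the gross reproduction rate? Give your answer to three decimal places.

Sum of female ASFRs = 0.0669 + 0.0662 + 0.0550 + 0.0462 + 0.0400 + 0.0337 + 0.0232 + 0.0184 + 0.0140 + 0.0086 + 0.0055 + 0.0031 = 0.3808
GRR = 0.3808

0.381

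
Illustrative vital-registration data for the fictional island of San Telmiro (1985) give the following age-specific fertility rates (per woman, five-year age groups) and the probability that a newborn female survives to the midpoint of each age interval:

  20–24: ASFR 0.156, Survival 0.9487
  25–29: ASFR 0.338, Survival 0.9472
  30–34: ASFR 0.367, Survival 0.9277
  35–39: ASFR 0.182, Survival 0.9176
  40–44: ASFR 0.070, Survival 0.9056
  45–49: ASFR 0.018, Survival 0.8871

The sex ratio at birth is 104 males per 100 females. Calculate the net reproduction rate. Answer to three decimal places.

2.586

Proportion female at birth = 100 / (100 + 104) = 0.49020.
Weighting each age-specific rate by interval width and survival:
  20–24: 5 × 0.156 × 0.9487 = 0.73999
  25–29: 5 × 0.338 × 0.9472 = 1.60077
  30–34: 5 × 0.367 × 0.9277 = 1.70233
  35–39: 5 × 0.182 × 0.9176 = 0.83502
  40–44: 5 × 0.070 × 0.9056 = 0.31696
  45–49: 5 × 0.018 × 0.8871 = 0.07984
Sum = 5.27491
NRR = 0.49020 × 5.27491 = 2.58576
NRR > 1, so each generation more than replaces itself.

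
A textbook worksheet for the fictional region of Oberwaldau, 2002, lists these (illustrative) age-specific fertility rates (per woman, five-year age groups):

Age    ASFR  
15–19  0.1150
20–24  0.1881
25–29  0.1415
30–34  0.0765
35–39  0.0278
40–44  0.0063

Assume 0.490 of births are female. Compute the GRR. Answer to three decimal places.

Proportion female at birth = 0.490.
Sum of ASFRs = 0.1150 + 0.1881 + 0.1415 + 0.0765 + 0.0278 + 0.0063 = 0.5552
TFR = 5 × 0.5552 = 2.776
GRR = 0.490 × 2.776 = 1.36024

1.360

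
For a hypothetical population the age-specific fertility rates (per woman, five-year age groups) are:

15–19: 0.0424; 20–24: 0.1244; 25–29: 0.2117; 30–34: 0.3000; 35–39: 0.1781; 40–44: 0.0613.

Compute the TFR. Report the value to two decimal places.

4.59

Sum of ASFRs = 0.0424 + 0.1244 + 0.2117 + 0.3000 + 0.1781 + 0.0613 = 0.9179
TFR = 5 × 0.9179 = 4.5895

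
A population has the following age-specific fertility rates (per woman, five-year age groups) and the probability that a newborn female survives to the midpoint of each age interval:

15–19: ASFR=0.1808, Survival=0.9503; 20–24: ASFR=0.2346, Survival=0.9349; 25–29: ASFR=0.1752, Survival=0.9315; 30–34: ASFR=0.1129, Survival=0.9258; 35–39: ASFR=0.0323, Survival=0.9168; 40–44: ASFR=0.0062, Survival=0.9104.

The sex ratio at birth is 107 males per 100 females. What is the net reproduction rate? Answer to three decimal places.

Proportion female at birth = 100 / (100 + 107) = 0.48309.
Survival-weighted fertility by age (5·fₓ·Sₓ):
  15–19: 5 × 0.1808 × 0.9503 = 0.85907
  20–24: 5 × 0.2346 × 0.9349 = 1.09664
  25–29: 5 × 0.1752 × 0.9315 = 0.81599
  30–34: 5 × 0.1129 × 0.9258 = 0.52261
  35–39: 5 × 0.0323 × 0.9168 = 0.14806
  40–44: 5 × 0.0062 × 0.9104 = 0.02822
Sum = 3.47059
NRR = 0.48309 × 3.47059 = 1.67661

1.677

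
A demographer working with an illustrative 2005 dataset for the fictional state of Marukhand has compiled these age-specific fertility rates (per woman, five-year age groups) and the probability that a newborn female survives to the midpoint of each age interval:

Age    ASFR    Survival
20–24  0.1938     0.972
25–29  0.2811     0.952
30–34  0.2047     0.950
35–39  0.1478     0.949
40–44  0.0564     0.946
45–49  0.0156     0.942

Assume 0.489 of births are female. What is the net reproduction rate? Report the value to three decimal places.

2.100

Proportion female at birth = 0.489.
Per-age-group product (5 × ASFR × survival probability):
  20–24: 5 × 0.1938 × 0.972 = 0.94187
  25–29: 5 × 0.2811 × 0.952 = 1.33804
  30–34: 5 × 0.2047 × 0.950 = 0.97233
  35–39: 5 × 0.1478 × 0.949 = 0.70131
  40–44: 5 × 0.0564 × 0.946 = 0.26677
  45–49: 5 × 0.0156 × 0.942 = 0.07348
Sum = 4.29380
NRR = 0.489 × 4.29380 = 2.09967
An NRR exceeding 1 indicates intrinsic growth under these rates.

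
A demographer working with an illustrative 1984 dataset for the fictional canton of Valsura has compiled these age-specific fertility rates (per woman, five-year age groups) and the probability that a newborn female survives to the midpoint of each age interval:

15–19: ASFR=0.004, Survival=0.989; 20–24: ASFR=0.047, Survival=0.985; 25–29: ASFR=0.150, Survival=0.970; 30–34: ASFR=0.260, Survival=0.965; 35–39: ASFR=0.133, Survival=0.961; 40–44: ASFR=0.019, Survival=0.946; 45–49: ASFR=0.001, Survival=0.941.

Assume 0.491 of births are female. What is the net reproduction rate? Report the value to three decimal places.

1.457

Proportion female at birth = 0.491.
Each age group contributes 5 × ASFR × survival:
  15–19: 5 × 0.004 × 0.989 = 0.01978
  20–24: 5 × 0.047 × 0.985 = 0.23148
  25–29: 5 × 0.150 × 0.970 = 0.72750
  30–34: 5 × 0.260 × 0.965 = 1.25450
  35–39: 5 × 0.133 × 0.961 = 0.63907
  40–44: 5 × 0.019 × 0.946 = 0.08987
  45–49: 5 × 0.001 × 0.941 = 0.00471
Sum = 2.96691
NRR = 0.491 × 2.96691 = 1.45675
An NRR exceeding 1 indicates intrinsic growth under these rates.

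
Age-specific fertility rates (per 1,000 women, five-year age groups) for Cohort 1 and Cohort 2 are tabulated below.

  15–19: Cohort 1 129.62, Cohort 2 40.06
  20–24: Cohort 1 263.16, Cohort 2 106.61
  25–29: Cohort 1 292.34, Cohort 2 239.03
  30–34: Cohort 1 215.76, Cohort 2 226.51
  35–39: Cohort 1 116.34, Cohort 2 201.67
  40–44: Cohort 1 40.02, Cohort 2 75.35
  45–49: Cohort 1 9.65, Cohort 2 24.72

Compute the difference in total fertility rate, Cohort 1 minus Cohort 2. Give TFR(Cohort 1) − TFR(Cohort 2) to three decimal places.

Cohort 1:
  Sum of ASFRs = 129.62 + 263.16 + 292.34 + 215.76 + 116.34 + 40.02 + 9.65 = 1066.89
  TFR = 5 × 1066.89 / 1000 = 5.33445
Cohort 2:
  Sum of ASFRs = 40.06 + 106.61 + 239.03 + 226.51 + 201.67 + 75.35 + 24.72 = 913.95
  TFR = 5 × 913.95 / 1000 = 4.56975
Difference = 5.33445 − 4.56975 = 0.7647

0.765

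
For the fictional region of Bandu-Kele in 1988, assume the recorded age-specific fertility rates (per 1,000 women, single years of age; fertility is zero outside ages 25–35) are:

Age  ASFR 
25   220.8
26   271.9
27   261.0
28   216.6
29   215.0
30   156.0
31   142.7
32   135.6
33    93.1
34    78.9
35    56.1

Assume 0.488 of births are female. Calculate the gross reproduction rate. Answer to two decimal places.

Proportion female at birth = 0.488.
Sum of ASFRs = 220.8 + 271.9 + 261.0 + 216.6 + 215.0 + 156.0 + 142.7 + 135.6 + 93.1 + 78.9 + 56.1 = 1847.7
TFR = 1847.7 / 1000 = 1.8477
GRR = 0.488 × 1.8477 = 0.90168

0.90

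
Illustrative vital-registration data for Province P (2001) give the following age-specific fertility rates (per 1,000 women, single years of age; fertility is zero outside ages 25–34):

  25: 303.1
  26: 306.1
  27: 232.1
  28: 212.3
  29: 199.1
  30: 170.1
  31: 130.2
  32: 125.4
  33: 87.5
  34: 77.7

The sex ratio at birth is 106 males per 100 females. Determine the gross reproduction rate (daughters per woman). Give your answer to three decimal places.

0.895

Proportion female at birth = 100 / (100 + 106) = 0.48544.
Sum of ASFRs = 303.1 + 306.1 + 232.1 + 212.3 + 199.1 + 170.1 + 130.2 + 125.4 + 87.5 + 77.7 = 1843.6
TFR = 1843.6 / 1000 = 1.8436
GRR = 0.48544 × 1.8436 = 0.89496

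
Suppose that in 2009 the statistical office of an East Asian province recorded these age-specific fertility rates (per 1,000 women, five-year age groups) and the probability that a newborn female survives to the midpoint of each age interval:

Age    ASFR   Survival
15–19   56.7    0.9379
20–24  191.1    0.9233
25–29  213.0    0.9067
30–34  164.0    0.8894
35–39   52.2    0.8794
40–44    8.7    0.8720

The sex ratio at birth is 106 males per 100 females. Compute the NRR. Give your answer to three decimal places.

Proportion female at birth = 100 / (100 + 106) = 0.48544.
Survival-weighted fertility by age (5·fₓ·Sₓ):
  15–19: 5 × 56.7/1000 × 0.9379 = 0.26589
  20–24: 5 × 191.1/1000 × 0.9233 = 0.88221
  25–29: 5 × 213.0/1000 × 0.9067 = 0.96564
  30–34: 5 × 164.0/1000 × 0.8894 = 0.72931
  35–39: 5 × 52.2/1000 × 0.8794 = 0.22952
  40–44: 5 × 8.7/1000 × 0.8720 = 0.03793
Sum = 3.11050
NRR = 0.48544 × 3.11050 = 1.50996
NRR > 1, so each generation more than replaces itself.

1.510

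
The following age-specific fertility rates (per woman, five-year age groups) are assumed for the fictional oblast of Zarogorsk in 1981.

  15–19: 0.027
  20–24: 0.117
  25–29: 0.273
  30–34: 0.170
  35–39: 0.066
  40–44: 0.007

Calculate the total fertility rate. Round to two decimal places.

Sum of ASFRs = 0.027 + 0.117 + 0.273 + 0.170 + 0.066 + 0.007 = 0.660
TFR = 5 × 0.660 = 3.3

3.30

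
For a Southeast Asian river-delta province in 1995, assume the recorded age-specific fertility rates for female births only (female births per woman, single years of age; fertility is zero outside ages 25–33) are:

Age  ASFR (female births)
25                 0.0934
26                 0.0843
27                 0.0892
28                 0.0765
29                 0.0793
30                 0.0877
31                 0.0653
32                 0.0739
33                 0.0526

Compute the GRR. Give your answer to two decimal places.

0.70

Sum of female ASFRs = 0.0934 + 0.0843 + 0.0892 + 0.0765 + 0.0793 + 0.0877 + 0.0653 + 0.0739 + 0.0526 = 0.7022
GRR = 0.7022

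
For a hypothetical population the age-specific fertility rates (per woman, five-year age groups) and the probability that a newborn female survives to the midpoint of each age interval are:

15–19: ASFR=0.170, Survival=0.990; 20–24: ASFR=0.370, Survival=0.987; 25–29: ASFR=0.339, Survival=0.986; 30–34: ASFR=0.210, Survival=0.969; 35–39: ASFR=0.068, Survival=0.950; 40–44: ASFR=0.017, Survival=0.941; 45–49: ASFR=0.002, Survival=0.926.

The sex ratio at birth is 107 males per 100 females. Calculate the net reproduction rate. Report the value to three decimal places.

Proportion female at birth = 100 / (100 + 107) = 0.48309.
Weighting each age-specific rate by interval width and survival:
  15–19: 5 × 0.170 × 0.990 = 0.84150
  20–24: 5 × 0.370 × 0.987 = 1.82595
  25–29: 5 × 0.339 × 0.986 = 1.67127
  30–34: 5 × 0.210 × 0.969 = 1.01745
  35–39: 5 × 0.068 × 0.950 = 0.32300
  40–44: 5 × 0.017 × 0.941 = 0.07999
  45–49: 5 × 0.002 × 0.926 = 0.00926
Sum = 5.76842
NRR = 0.48309 × 5.76842 = 2.78667

2.787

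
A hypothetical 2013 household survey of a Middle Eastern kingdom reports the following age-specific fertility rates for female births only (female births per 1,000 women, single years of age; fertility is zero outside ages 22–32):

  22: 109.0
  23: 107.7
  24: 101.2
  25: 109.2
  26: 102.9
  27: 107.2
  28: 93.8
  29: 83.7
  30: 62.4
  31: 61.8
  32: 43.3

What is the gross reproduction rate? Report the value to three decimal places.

0.982

Sum of female ASFRs = 109.0 + 107.7 + 101.2 + 109.2 + 102.9 + 107.2 + 93.8 + 83.7 + 62.4 + 61.8 + 43.3 = 982.2
GRR = 982.2 / 1000 = 0.9822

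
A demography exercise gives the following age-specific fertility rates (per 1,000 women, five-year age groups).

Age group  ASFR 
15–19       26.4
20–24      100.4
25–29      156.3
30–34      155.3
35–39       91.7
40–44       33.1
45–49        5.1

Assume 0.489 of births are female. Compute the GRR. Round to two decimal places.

Proportion female at birth = 0.489.
Sum of ASFRs = 26.4 + 100.4 + 156.3 + 155.3 + 91.7 + 33.1 + 5.1 = 568.3
TFR = 5 × 568.3 / 1000 = 2.8415
GRR = 0.489 × 2.8415 = 1.38949

1.39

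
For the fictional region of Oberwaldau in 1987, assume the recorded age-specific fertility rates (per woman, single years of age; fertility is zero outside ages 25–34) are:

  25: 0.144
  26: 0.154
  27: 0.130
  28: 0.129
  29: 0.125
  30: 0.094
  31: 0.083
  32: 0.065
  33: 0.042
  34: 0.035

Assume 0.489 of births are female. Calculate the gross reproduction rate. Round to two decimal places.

Proportion female at birth = 0.489.
Sum of ASFRs = 0.144 + 0.154 + 0.130 + 0.129 + 0.125 + 0.094 + 0.083 + 0.065 + 0.042 + 0.035 = 1.001
TFR = 1.001
GRR = 0.489 × 1.001 = 0.48949

0.49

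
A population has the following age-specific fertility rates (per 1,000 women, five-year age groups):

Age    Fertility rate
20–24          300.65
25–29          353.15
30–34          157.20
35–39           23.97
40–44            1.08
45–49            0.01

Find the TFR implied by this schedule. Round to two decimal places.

4.18

Sum of ASFRs = 300.65 + 353.15 + 157.20 + 23.97 + 1.08 + 0.01 = 836.06
TFR = 5 × 836.06 / 1000 = 4.1803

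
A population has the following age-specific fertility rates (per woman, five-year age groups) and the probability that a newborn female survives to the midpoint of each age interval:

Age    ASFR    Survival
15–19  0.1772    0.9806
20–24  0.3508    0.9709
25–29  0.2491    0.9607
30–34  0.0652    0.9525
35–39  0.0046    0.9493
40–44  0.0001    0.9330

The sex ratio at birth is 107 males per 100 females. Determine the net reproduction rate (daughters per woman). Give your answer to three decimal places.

Proportion female at birth = 100 / (100 + 107) = 0.48309.
Per-age-group product (5 × ASFR × survival probability):
  15–19: 5 × 0.1772 × 0.9806 = 0.86881
  20–24: 5 × 0.3508 × 0.9709 = 1.70296
  25–29: 5 × 0.2491 × 0.9607 = 1.19655
  30–34: 5 × 0.0652 × 0.9525 = 0.31052
  35–39: 5 × 0.0046 × 0.9493 = 0.02183
  40–44: 5 × 0.0001 × 0.9330 = 0.00047
Sum = 4.10114
NRR = 0.48309 × 4.10114 = 1.98122
With NRR above 1 the population is above replacement fertility.

1.981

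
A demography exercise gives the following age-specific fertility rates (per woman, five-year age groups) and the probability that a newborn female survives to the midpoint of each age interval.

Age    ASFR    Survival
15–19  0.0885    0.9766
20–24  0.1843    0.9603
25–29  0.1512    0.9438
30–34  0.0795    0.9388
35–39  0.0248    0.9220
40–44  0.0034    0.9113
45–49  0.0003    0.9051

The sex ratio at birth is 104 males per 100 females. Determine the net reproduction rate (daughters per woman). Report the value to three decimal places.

Proportion female at birth = 100 / (100 + 104) = 0.49020.
Survival-weighted fertility by age (5·fₓ·Sₓ):
  15–19: 5 × 0.0885 × 0.9766 = 0.43215
  20–24: 5 × 0.1843 × 0.9603 = 0.88492
  25–29: 5 × 0.1512 × 0.9438 = 0.71351
  30–34: 5 × 0.0795 × 0.9388 = 0.37317
  35–39: 5 × 0.0248 × 0.9220 = 0.11433
  40–44: 5 × 0.0034 × 0.9113 = 0.01549
  45–49: 5 × 0.0003 × 0.9051 = 0.00136
Sum = 2.53493
NRR = 0.49020 × 2.53493 = 1.24262
An NRR exceeding 1 indicates intrinsic growth under these rates.

1.243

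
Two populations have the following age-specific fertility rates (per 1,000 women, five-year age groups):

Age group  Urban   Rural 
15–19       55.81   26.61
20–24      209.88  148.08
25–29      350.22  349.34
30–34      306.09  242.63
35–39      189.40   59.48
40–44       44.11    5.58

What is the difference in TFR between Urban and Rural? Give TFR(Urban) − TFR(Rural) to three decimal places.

1.619

Urban:
  Sum of ASFRs = 55.81 + 209.88 + 350.22 + 306.09 + 189.40 + 44.11 = 1155.51
  TFR = 5 × 1155.51 / 1000 = 5.77755
Rural:
  Sum of ASFRs = 26.61 + 148.08 + 349.34 + 242.63 + 59.48 + 5.58 = 831.72
  TFR = 5 × 831.72 / 1000 = 4.1586
Difference = 5.77755 − 4.1586 = 1.61895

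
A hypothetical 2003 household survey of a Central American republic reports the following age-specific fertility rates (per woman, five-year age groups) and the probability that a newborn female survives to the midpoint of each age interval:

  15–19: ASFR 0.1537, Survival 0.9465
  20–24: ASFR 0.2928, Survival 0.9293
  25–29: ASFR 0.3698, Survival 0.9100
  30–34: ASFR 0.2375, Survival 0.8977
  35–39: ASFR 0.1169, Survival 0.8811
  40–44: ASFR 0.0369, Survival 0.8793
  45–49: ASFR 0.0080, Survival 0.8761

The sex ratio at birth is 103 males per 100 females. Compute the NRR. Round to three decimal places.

Proportion female at birth = 100 / (100 + 103) = 0.49261.
Per-age-group product (5 × ASFR × survival probability):
  15–19: 5 × 0.1537 × 0.9465 = 0.72739
  20–24: 5 × 0.2928 × 0.9293 = 1.36050
  25–29: 5 × 0.3698 × 0.9100 = 1.68259
  30–34: 5 × 0.2375 × 0.8977 = 1.06602
  35–39: 5 × 0.1169 × 0.8811 = 0.51500
  40–44: 5 × 0.0369 × 0.8793 = 0.16223
  45–49: 5 × 0.0080 × 0.8761 = 0.03504
Sum = 5.54877
NRR = 0.49261 × 5.54877 = 2.73338

2.733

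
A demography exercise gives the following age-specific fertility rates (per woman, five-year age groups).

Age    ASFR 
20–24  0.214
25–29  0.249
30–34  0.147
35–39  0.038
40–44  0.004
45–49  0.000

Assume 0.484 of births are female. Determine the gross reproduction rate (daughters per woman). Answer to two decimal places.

1.58

Proportion female at birth = 0.484.
Sum of ASFRs = 0.214 + 0.249 + 0.147 + 0.038 + 0.004 + 0.000 = 0.652
TFR = 5 × 0.652 = 3.26
GRR = 0.484 × 3.26 = 1.57784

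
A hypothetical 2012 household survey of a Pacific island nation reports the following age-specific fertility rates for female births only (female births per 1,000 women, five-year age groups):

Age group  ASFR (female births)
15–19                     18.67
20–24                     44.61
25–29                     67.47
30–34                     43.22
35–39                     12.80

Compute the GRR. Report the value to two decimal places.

Sum of female ASFRs = 18.67 + 44.61 + 67.47 + 43.22 + 12.80 = 186.77
GRR = 5 × 186.77 / 1000 = 0.93385

0.93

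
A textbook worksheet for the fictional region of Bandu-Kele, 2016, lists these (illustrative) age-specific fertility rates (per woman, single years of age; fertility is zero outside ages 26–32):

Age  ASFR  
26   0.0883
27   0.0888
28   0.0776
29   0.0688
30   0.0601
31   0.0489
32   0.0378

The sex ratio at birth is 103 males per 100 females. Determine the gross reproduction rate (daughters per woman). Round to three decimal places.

Proportion female at birth = 100 / (100 + 103) = 0.49261.
Sum of ASFRs = 0.0883 + 0.0888 + 0.0776 + 0.0688 + 0.0601 + 0.0489 + 0.0378 = 0.4703
TFR = 0.4703
GRR = 0.49261 × 0.4703 = 0.23167

0.232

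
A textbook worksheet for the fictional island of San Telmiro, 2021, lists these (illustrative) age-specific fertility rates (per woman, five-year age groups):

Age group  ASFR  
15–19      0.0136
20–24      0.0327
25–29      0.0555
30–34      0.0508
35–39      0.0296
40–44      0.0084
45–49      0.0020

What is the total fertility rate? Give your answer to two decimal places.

0.96

Sum of ASFRs = 0.0136 + 0.0327 + 0.0555 + 0.0508 + 0.0296 + 0.0084 + 0.0020 = 0.1926
TFR = 5 × 0.1926 = 0.963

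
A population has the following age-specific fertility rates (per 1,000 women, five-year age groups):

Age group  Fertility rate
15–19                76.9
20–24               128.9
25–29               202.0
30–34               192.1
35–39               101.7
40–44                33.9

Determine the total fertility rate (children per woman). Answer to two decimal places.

Sum of ASFRs = 76.9 + 128.9 + 202.0 + 192.1 + 101.7 + 33.9 = 735.5
TFR = 5 × 735.5 / 1000 = 3.6775

3.68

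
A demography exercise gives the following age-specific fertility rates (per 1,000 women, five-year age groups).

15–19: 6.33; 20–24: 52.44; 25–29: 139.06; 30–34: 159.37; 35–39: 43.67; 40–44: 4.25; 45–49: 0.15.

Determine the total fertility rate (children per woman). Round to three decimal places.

Sum of ASFRs = 6.33 + 52.44 + 139.06 + 159.37 + 43.67 + 4.25 + 0.15 = 405.27
TFR = 5 × 405.27 / 1000 = 2.02635

2.026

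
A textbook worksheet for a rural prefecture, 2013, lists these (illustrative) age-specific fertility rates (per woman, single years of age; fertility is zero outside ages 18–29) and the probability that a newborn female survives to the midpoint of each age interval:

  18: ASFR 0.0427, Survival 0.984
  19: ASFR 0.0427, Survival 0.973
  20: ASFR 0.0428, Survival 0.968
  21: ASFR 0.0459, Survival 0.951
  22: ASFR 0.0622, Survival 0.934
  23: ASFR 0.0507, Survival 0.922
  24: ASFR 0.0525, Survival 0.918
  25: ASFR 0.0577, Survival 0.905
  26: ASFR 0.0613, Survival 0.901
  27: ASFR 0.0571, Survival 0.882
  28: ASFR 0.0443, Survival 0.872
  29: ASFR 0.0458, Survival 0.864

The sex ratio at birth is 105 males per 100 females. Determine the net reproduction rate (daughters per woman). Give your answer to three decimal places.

0.272

Proportion female at birth = 100 / (100 + 105) = 0.48780.
Survival-weighted fertility by age (1·fₓ·Sₓ):
  18: 1 × 0.0427 × 0.984 = 0.04202
  19: 1 × 0.0427 × 0.973 = 0.04155
  20: 1 × 0.0428 × 0.968 = 0.04143
  21: 1 × 0.0459 × 0.951 = 0.04365
  22: 1 × 0.0622 × 0.934 = 0.05809
  23: 1 × 0.0507 × 0.922 = 0.04675
  24: 1 × 0.0525 × 0.918 = 0.04820
  25: 1 × 0.0577 × 0.905 = 0.05222
  26: 1 × 0.0613 × 0.901 = 0.05523
  27: 1 × 0.0571 × 0.882 = 0.05036
  28: 1 × 0.0443 × 0.872 = 0.03863
  29: 1 × 0.0458 × 0.864 = 0.03957
Sum = 0.55770
NRR = 0.48780 × 0.55770 = 0.27205
With NRR below 1 the population is below replacement fertility.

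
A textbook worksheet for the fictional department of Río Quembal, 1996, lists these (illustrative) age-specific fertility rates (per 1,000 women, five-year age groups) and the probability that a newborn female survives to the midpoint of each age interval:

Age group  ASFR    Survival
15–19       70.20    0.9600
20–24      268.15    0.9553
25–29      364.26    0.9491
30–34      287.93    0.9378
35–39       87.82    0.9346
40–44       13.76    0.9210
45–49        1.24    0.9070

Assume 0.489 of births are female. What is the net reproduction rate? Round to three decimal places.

Proportion female at birth = 0.489.
Weighting each age-specific rate by interval width and survival:
  15–19: 5 × 70.20/1000 × 0.9600 = 0.33696
  20–24: 5 × 268.15/1000 × 0.9553 = 1.28082
  25–29: 5 × 364.26/1000 × 0.9491 = 1.72860
  30–34: 5 × 287.93/1000 × 0.9378 = 1.35010
  35–39: 5 × 87.82/1000 × 0.9346 = 0.41038
  40–44: 5 × 13.76/1000 × 0.9210 = 0.06336
  45–49: 5 × 1.24/1000 × 0.9070 = 0.00562
Sum = 5.17584
NRR = 0.489 × 5.17584 = 2.53099
With NRR above 1 the population is above replacement fertility.

2.531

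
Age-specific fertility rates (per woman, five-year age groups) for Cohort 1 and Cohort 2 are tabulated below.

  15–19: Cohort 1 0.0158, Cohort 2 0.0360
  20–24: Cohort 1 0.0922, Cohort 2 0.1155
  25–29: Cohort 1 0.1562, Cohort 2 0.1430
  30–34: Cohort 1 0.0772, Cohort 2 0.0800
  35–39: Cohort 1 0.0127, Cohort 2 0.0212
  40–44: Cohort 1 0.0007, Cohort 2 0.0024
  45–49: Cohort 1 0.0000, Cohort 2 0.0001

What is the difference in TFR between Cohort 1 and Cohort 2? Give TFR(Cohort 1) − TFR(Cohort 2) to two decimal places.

Cohort 1:
  Sum of ASFRs = 0.0158 + 0.0922 + 0.1562 + 0.0772 + 0.0127 + 0.0007 + 0.0000 = 0.3548
  TFR = 5 × 0.3548 = 1.774
Cohort 2:
  Sum of ASFRs = 0.0360 + 0.1155 + 0.1430 + 0.0800 + 0.0212 + 0.0024 + 0.0001 = 0.3982
  TFR = 5 × 0.3982 = 1.991
Difference = 1.774 − 1.991 = -0.217

-0.22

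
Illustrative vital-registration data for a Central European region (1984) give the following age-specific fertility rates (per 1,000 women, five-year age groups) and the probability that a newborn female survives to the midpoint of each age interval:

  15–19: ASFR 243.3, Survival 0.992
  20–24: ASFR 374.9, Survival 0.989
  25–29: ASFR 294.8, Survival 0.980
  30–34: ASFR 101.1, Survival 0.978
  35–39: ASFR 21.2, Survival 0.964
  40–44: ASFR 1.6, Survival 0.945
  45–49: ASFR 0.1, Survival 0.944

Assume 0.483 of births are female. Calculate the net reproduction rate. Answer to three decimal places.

Proportion female at birth = 0.483.
Weighting each age-specific rate by interval width and survival:
  15–19: 5 × 243.3/1000 × 0.992 = 1.20677
  20–24: 5 × 374.9/1000 × 0.989 = 1.85388
  25–29: 5 × 294.8/1000 × 0.980 = 1.44452
  30–34: 5 × 101.1/1000 × 0.978 = 0.49438
  35–39: 5 × 21.2/1000 × 0.964 = 0.10218
  40–44: 5 × 1.6/1000 × 0.945 = 0.00756
  45–49: 5 × 0.1/1000 × 0.944 = 0.00047
Sum = 5.10976
NRR = 0.483 × 5.10976 = 2.46801
NRR > 1, so each generation more than replaces itself.

2.468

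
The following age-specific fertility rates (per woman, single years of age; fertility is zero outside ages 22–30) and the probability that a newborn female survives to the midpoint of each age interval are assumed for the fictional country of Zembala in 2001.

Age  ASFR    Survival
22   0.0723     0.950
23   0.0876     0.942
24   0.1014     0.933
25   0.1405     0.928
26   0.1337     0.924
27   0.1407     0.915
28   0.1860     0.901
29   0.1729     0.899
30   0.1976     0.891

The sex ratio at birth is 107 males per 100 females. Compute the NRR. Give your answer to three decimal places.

Proportion female at birth = 100 / (100 + 107) = 0.48309.
Survival-weighted fertility by age (1·fₓ·Sₓ):
  22: 1 × 0.0723 × 0.950 = 0.06869
  23: 1 × 0.0876 × 0.942 = 0.08252
  24: 1 × 0.1014 × 0.933 = 0.09461
  25: 1 × 0.1405 × 0.928 = 0.13038
  26: 1 × 0.1337 × 0.924 = 0.12354
  27: 1 × 0.1407 × 0.915 = 0.12874
  28: 1 × 0.1860 × 0.901 = 0.16759
  29: 1 × 0.1729 × 0.899 = 0.15544
  30: 1 × 0.1976 × 0.891 = 0.17606
Sum = 1.12757
NRR = 0.48309 × 1.12757 = 0.54472

0.545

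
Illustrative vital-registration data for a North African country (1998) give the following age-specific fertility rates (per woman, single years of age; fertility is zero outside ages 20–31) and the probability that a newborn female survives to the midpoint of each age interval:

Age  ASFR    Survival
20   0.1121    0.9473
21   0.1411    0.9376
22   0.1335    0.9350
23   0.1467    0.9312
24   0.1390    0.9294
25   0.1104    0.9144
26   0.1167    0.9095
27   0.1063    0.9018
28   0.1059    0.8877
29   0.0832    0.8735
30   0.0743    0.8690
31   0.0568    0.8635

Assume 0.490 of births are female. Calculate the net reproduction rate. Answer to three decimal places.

0.594

Proportion female at birth = 0.490.
Weighting each age-specific rate by interval width and survival:
  20: 1 × 0.1121 × 0.9473 = 0.10619
  21: 1 × 0.1411 × 0.9376 = 0.13230
  22: 1 × 0.1335 × 0.9350 = 0.12482
  23: 1 × 0.1467 × 0.9312 = 0.13661
  24: 1 × 0.1390 × 0.9294 = 0.12919
  25: 1 × 0.1104 × 0.9144 = 0.10095
  26: 1 × 0.1167 × 0.9095 = 0.10614
  27: 1 × 0.1063 × 0.9018 = 0.09586
  28: 1 × 0.1059 × 0.8877 = 0.09401
  29: 1 × 0.0832 × 0.8735 = 0.07268
  30: 1 × 0.0743 × 0.8690 = 0.06457
  31: 1 × 0.0568 × 0.8635 = 0.04905
Sum = 1.21237
NRR = 0.490 × 1.21237 = 0.59406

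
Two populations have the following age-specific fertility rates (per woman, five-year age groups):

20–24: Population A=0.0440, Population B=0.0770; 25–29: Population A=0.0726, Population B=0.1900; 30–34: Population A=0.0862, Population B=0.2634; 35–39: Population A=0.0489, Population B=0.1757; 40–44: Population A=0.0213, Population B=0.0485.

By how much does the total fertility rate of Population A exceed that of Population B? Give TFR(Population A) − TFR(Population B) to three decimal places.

Population A:
  Sum of ASFRs = 0.0440 + 0.0726 + 0.0862 + 0.0489 + 0.0213 = 0.2730
  TFR = 5 × 0.2730 = 1.365
Population B:
  Sum of ASFRs = 0.0770 + 0.1900 + 0.2634 + 0.1757 + 0.0485 = 0.7546
  TFR = 5 × 0.7546 = 3.773
Difference = 1.365 − 3.773 = -2.408

-2.408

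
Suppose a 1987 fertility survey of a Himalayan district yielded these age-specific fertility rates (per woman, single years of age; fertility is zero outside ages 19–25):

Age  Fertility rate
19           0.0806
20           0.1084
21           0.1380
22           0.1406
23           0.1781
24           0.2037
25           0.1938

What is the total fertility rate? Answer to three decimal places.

1.043

Sum of ASFRs = 0.0806 + 0.1084 + 0.1380 + 0.1406 + 0.1781 + 0.2037 + 0.1938 = 1.0432
TFR = 1.0432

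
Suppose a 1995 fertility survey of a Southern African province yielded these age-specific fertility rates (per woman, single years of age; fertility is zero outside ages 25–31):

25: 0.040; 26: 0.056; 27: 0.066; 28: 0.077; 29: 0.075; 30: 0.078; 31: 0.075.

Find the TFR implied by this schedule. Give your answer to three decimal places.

Sum of ASFRs = 0.040 + 0.056 + 0.066 + 0.077 + 0.075 + 0.078 + 0.075 = 0.467
TFR = 0.467

0.467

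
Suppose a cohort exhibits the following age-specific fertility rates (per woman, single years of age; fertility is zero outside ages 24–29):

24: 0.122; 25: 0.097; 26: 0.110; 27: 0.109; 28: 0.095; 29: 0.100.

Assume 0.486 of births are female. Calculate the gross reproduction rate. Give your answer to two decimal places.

Proportion female at birth = 0.486.
Sum of ASFRs = 0.122 + 0.097 + 0.110 + 0.109 + 0.095 + 0.100 = 0.633
TFR = 0.633
GRR = 0.486 × 0.633 = 0.30764

0.31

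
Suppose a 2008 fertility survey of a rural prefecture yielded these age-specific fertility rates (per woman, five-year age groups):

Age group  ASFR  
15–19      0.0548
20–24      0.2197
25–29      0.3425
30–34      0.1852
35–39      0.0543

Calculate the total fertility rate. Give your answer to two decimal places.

Sum of ASFRs = 0.0548 + 0.2197 + 0.3425 + 0.1852 + 0.0543 = 0.8565
TFR = 5 × 0.8565 = 4.2825

4.28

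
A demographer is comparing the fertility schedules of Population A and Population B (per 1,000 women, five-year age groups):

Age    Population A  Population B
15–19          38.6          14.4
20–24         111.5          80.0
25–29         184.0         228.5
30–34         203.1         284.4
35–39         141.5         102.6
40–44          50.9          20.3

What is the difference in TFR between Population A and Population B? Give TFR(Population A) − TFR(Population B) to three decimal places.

Population A:
  Sum of ASFRs = 38.6 + 111.5 + 184.0 + 203.1 + 141.5 + 50.9 = 729.6
  TFR = 5 × 729.6 / 1000 = 3.648
Population B:
  Sum of ASFRs = 14.4 + 80.0 + 228.5 + 284.4 + 102.6 + 20.3 = 730.2
  TFR = 5 × 730.2 / 1000 = 3.651
Difference = 3.648 − 3.651 = -0.003

-0.003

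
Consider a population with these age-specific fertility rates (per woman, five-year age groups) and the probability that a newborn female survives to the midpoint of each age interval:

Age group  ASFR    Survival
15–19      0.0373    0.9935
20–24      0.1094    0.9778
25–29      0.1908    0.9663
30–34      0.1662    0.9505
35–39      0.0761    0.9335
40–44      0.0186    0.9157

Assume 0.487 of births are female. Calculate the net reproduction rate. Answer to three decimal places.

Proportion female at birth = 0.487.
Each age group contributes 5 × ASFR × survival:
  15–19: 5 × 0.0373 × 0.9935 = 0.18529
  20–24: 5 × 0.1094 × 0.9778 = 0.53486
  25–29: 5 × 0.1908 × 0.9663 = 0.92185
  30–34: 5 × 0.1662 × 0.9505 = 0.78987
  35–39: 5 × 0.0761 × 0.9335 = 0.35520
  40–44: 5 × 0.0186 × 0.9157 = 0.08516
Sum = 2.87223
NRR = 0.487 × 2.87223 = 1.39878

1.399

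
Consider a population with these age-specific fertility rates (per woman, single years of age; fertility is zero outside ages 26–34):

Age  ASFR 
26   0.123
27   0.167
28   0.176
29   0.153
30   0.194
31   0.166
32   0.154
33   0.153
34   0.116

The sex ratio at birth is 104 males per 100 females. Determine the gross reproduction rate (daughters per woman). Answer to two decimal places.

0.69

Proportion female at birth = 100 / (100 + 104) = 0.49020.
Sum of ASFRs = 0.123 + 0.167 + 0.176 + 0.153 + 0.194 + 0.166 + 0.154 + 0.153 + 0.116 = 1.402
TFR = 1.402
GRR = 0.49020 × 1.402 = 0.68726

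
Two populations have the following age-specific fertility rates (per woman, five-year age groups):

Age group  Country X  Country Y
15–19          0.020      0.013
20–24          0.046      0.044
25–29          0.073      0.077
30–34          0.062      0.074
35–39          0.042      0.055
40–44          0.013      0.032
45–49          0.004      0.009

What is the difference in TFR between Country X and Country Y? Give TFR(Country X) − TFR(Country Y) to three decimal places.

Country X:
  Sum of ASFRs = 0.020 + 0.046 + 0.073 + 0.062 + 0.042 + 0.013 + 0.004 = 0.260
  TFR = 5 × 0.260 = 1.3
Country Y:
  Sum of ASFRs = 0.013 + 0.044 + 0.077 + 0.074 + 0.055 + 0.032 + 0.009 = 0.304
  TFR = 5 × 0.304 = 1.52
Difference = 1.3 − 1.52 = -0.22

-0.220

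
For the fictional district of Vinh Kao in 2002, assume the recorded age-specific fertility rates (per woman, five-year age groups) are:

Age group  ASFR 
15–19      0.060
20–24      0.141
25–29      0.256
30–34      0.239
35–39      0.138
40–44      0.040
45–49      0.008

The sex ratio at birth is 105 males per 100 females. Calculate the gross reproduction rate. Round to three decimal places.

Proportion female at birth = 100 / (100 + 105) = 0.48780.
Sum of ASFRs = 0.060 + 0.141 + 0.256 + 0.239 + 0.138 + 0.040 + 0.008 = 0.882
TFR = 5 × 0.882 = 4.41
GRR = 0.48780 × 4.41 = 2.15120

2.151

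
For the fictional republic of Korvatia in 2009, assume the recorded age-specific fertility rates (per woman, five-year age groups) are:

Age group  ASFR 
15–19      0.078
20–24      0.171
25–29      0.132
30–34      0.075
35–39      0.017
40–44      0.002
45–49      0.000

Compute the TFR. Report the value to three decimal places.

2.375

Sum of ASFRs = 0.078 + 0.171 + 0.132 + 0.075 + 0.017 + 0.002 + 0.000 = 0.475
TFR = 5 × 0.475 = 2.375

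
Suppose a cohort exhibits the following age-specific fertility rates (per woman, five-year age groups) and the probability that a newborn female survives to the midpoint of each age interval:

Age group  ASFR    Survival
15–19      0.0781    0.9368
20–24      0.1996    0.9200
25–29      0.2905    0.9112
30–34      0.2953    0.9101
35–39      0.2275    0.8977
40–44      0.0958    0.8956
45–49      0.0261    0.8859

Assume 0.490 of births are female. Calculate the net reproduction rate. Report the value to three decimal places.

2.703

Proportion female at birth = 0.490.
Per-age-group product (5 × ASFR × survival probability):
  15–19: 5 × 0.0781 × 0.9368 = 0.36582
  20–24: 5 × 0.1996 × 0.9200 = 0.91816
  25–29: 5 × 0.2905 × 0.9112 = 1.32352
  30–34: 5 × 0.2953 × 0.9101 = 1.34376
  35–39: 5 × 0.2275 × 0.8977 = 1.02113
  40–44: 5 × 0.0958 × 0.8956 = 0.42899
  45–49: 5 × 0.0261 × 0.8859 = 0.11561
Sum = 5.51699
NRR = 0.490 × 5.51699 = 2.70333
With NRR above 1 the population is above replacement fertility.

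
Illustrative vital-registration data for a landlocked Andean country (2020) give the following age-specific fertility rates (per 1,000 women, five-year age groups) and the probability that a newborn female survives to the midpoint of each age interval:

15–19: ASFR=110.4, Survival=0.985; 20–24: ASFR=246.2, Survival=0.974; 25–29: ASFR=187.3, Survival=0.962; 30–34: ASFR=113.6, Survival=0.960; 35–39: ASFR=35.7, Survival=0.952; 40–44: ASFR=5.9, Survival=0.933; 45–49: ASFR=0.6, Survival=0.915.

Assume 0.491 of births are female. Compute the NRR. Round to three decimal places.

1.664

Proportion female at birth = 0.491.
Survival-weighted fertility by age (5·fₓ·Sₓ):
  15–19: 5 × 110.4/1000 × 0.985 = 0.54372
  20–24: 5 × 246.2/1000 × 0.974 = 1.19899
  25–29: 5 × 187.3/1000 × 0.962 = 0.90091
  30–34: 5 × 113.6/1000 × 0.960 = 0.54528
  35–39: 5 × 35.7/1000 × 0.952 = 0.16993
  40–44: 5 × 5.9/1000 × 0.933 = 0.02752
  45–49: 5 × 0.6/1000 × 0.915 = 0.00275
Sum = 3.38910
NRR = 0.491 × 3.38910 = 1.66405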